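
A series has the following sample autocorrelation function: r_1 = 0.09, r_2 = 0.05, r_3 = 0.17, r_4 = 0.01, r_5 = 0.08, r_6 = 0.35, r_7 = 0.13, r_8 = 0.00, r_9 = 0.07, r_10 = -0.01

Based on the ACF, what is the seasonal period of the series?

The largest autocorrelation is r_6 = 0.35; the remaining lags stay at or below 0.17.
The dominant spike at lag 6 indicates a seasonal period of 6.

6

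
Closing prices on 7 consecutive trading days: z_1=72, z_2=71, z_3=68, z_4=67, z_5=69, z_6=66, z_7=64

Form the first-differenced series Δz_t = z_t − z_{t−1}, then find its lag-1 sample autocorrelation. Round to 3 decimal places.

First differences Δz: -1, -3, -1, 2, -3, -2
Mean of differences = -1.3333
Numerator Σ(Δz_t−Δz̄)(Δz_{t+1}−Δz̄) = -4.4444
Denominator Σ(Δz_t−Δz̄)² = 17.3333
r_1(Δz) = -4.4444 / 17.3333 = -0.256

-0.256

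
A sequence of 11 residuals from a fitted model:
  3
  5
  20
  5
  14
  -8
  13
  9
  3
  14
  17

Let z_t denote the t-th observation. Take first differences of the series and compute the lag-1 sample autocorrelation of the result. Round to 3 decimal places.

-0.677

First differences Δz: 2, 15, -15, 9, -22, 21, -4, -6, 11, 3
Mean of differences = 1.4000
Numerator Σ(Δz_t−Δz̄)(Δz_{t+1}−Δz̄) = -1097.5600
Denominator Σ(Δz_t−Δz̄)² = 1622.4000
r_1(Δz) = -1097.5600 / 1622.4000 = -0.677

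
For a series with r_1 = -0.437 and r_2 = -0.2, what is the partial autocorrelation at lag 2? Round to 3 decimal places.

φ_{22} = (r_2 − r_1²) / (1 − r_1²)
r_1² = (-0.437)² = 0.190969
Numerator = -0.2 − 0.1910 = -0.3910; denominator = 1 − 0.1910 = 0.8090
φ_{22} = -0.3910 / 0.8090 = -0.483

-0.483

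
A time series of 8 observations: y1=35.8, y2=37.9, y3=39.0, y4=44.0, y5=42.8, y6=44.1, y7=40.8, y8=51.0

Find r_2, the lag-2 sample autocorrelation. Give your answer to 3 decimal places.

Mean ȳ = (35.8 + 37.9 + 39.0 + 44.0 + 42.8 + 44.1 + 40.8 + 51.0)/8 = 41.9250
Deviations from mean: -6.1250, -4.0250, -2.9250, 2.0750, 0.8750, 2.1750, -1.1250, 9.0750
Σ(y_t−ȳ)(y_{t+2}−ȳ) = (17.9156) + (-8.3519) + (-2.5594) + (4.5131) + (-0.9844) + (19.7381) = 30.2713
Denominator Σ(y_t−ȳ)² = 155.6950
r_2 = 30.2713 / 155.6950 = 0.194

0.194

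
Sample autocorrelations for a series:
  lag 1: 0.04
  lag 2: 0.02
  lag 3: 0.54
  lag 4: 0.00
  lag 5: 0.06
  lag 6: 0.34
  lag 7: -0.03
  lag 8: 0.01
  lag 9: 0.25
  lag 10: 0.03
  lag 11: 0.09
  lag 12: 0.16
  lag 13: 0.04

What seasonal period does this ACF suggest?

The largest autocorrelation is r_3 = 0.54, with weaker echoes at lags 6 (0.34), 9 (0.25) and 12 (0.16); the remaining lags stay at or below 0.09.
The dominant spike at lag 3 indicates a seasonal period of 3.

3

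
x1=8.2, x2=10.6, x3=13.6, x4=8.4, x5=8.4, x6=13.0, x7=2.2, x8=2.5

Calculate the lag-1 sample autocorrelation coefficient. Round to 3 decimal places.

0.153

Mean x̄ = (8.2 + 10.6 + 13.6 + 8.4 + 8.4 + 13.0 + 2.2 + 2.5)/8 = 8.3625
Deviations from mean: -0.1625, 2.2375, 5.2375, 0.0375, 0.0375, 4.6375, -6.1625, -5.8625
Σ(x_t−x̄)(x_{t+1}−x̄) = (-0.3636) + (11.7189) + (0.1964) + (0.0014) + (0.1739) + (-28.5786) + (36.1277) = 19.2761
Denominator Σ(x_t−x̄)² = 126.3188
r_1 = 19.2761 / 126.3188 = 0.153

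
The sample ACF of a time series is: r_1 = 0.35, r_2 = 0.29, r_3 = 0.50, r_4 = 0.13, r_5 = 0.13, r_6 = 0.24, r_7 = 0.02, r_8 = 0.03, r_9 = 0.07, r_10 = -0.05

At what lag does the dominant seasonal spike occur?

3

The largest autocorrelation is r_3 = 0.50; the remaining lags stay at or below 0.35. The elevated value at lag 1 (0.35), dropping to 0.29 at lag 2, reflects decaying short-term dependence rather than seasonality.
The dominant spike at lag 3 indicates a seasonal period of 3.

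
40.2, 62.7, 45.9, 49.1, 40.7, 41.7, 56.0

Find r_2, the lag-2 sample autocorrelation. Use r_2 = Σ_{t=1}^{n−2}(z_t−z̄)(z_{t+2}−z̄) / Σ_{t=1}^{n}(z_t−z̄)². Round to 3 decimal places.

-0.039

Mean z̄ = (40.2 + 62.7 + 45.9 + 49.1 + 40.7 + 41.7 + 56.0)/7 = 48.0429
Deviations from mean: -7.8429, 14.6571, -2.1429, 1.0571, -7.3429, -6.3429, 7.9571
Σ(z_t−z̄)(z_{t+2}−z̄) = (16.8061) + (15.4947) + (15.7347) + (-6.7053) + (-58.4282) = -17.0980
Denominator Σ(z_t−z̄)² = 439.5171
r_2 = -17.0980 / 439.5171 = -0.039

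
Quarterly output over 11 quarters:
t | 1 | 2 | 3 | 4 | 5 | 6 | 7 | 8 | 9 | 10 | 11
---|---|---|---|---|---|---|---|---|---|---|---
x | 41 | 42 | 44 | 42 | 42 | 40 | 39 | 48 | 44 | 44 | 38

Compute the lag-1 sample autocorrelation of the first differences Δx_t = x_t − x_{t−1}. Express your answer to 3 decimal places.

First differences Δx: 1, 2, -2, 0, -2, -1, 9, -4, 0, -6
Mean of differences = -0.3000
Numerator Σ(Δx_t−Δx̄)(Δx_{t+1}−Δx̄) = -44.4900
Denominator Σ(Δx_t−Δx̄)² = 146.1000
r_1(Δx) = -44.4900 / 146.1000 = -0.305

-0.305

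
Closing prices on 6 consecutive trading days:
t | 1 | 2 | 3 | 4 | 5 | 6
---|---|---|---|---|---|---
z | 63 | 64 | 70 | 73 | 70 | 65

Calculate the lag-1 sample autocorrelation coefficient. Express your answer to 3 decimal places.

0.347

Mean z̄ = (63 + 64 + 70 + 73 + 70 + 65)/6 = 67.5000
Deviations from mean: -4.5000, -3.5000, 2.5000, 5.5000, 2.5000, -2.5000
Σ(z_t−z̄)(z_{t+1}−z̄) = (15.7500) + (-8.7500) + (13.7500) + (13.7500) + (-6.2500) = 28.2500
Denominator Σ(z_t−z̄)² = 81.5000
r_1 = 28.2500 / 81.5000 = 0.347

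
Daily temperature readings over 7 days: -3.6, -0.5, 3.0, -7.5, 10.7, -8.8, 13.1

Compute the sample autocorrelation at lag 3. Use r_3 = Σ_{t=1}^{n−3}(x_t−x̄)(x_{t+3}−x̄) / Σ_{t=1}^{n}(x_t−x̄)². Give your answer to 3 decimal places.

-0.226

Mean x̄ = (-3.6 − 0.5 + 3.0 − 7.5 + 10.7 − 8.8 + 13.1)/7 = 0.9143
Deviations from mean: -4.5143, -1.4143, 2.0857, -8.4143, 9.7857, -9.7143, 12.1857
Numerator Σ_{t=1}^{4}(x_t−x̄)(x_{t+3}−x̄) = -98.6506
Denominator Σ(x_t−x̄)² = 436.1486
r_3 = -98.6506 / 436.1486 = -0.226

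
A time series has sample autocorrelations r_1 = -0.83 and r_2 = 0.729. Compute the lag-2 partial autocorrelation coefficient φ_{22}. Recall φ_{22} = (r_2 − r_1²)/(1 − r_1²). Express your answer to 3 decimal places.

0.129

φ_{22} = (r_2 − r_1²) / (1 − r_1²)
r_1² = (-0.83)² = 0.6889
Numerator = 0.729 − 0.6889 = 0.0401; denominator = 1 − 0.6889 = 0.3111
φ_{22} = 0.0401 / 0.3111 = 0.129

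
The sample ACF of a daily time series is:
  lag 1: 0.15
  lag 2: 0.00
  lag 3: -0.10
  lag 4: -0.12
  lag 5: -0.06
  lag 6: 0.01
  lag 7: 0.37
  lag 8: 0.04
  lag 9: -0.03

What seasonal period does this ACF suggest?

The largest autocorrelation is r_7 = 0.37; the remaining lags stay at or below 0.15.
The dominant spike at lag 7 indicates a seasonal period of 7.

7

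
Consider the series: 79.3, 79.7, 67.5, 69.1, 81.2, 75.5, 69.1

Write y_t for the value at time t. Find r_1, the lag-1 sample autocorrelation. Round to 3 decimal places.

Mean ȳ = (79.3 + 79.7 + 67.5 + 69.1 + 81.2 + 75.5 + 69.1)/7 = 74.4857
Numerator Σ_{t=1}^{6}(y_t−ȳ)(y_{t+1}−ȳ) = -8.5131
Denominator Σ(y_t−ȳ)² = 203.2886
r_1 = -8.5131 / 203.2886 = -0.042

-0.042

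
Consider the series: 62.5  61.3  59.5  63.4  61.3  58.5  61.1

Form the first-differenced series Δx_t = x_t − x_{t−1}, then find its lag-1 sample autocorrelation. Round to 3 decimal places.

First differences Δx: -1.2, -1.8, 3.9, -2.1, -2.8, 2.6
Mean of differences = -0.2333
Numerator Σ(Δx_t−Δx̄)(Δx_{t+1}−Δx̄) = -15.1578
Denominator Σ(Δx_t−Δx̄)² = 38.5733
r_1(Δx) = -15.1578 / 38.5733 = -0.393

-0.393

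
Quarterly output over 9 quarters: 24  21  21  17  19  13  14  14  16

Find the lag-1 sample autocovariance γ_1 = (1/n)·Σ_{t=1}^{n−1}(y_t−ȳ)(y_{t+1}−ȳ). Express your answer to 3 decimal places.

Mean ȳ = (24 + 21 + 21 + 17 + 19 + 13 + 14 + 14 + 16)/9 = 17.6667
Σ_{t=1}^{8}(y_t−ȳ)(y_{t+1}−ȳ) = 59.5556
γ_1 = 59.5556 / 9 = 6.617

6.617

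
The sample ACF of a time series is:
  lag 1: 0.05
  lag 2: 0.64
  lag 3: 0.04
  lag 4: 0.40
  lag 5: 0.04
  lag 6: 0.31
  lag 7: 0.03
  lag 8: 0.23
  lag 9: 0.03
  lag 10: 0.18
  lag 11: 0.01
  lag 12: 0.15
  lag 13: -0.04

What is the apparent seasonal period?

2

The largest autocorrelation is r_2 = 0.64, with weaker echoes at lags 4 (0.40), 6 (0.31), 8 (0.23), 10 (0.18) and 12 (0.15); the remaining lags stay at or below 0.05.
The dominant spike at lag 2 indicates a seasonal period of 2.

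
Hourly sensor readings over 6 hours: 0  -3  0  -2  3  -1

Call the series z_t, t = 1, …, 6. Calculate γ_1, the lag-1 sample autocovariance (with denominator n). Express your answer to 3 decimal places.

Mean z̄ = (0 − 3 + 0 − 2 + 3 − 1)/6 = -0.5000
Σ_{t=1}^{5}(z_t−z̄)(z_{t+1}−z̄) = -10.2500
γ_1 = -10.2500 / 6 = -1.708

-1.708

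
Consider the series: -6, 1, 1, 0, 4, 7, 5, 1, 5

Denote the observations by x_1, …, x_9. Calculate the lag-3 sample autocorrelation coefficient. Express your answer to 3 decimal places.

0.136

Mean x̄ = (-6 + 1 + 1 + 0 + 4 + 7 + 5 + 1 + 5)/9 = 2.0000
Numerator Σ_{t=1}^{6}(x_t−x̄)(x_{t+3}−x̄) = 16.0000
Denominator Σ(x_t−x̄)² = 118.0000
r_3 = 16.0000 / 118.0000 = 0.136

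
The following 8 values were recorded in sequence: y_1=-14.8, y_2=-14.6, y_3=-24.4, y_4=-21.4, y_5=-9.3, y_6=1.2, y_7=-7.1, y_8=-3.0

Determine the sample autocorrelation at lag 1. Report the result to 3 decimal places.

0.509

Mean ȳ = (-14.8 − 14.6 − 24.4 − 21.4 − 9.3 + 1.2 − 7.1 − 3.0)/8 = -11.6750
Σ(y_t−ȳ)(y_{t+1}−ȳ) = (9.1406) + (37.2206) + (123.7506) + (-23.0969) + (30.5781) + (58.9031) + (39.6881) = 276.1844
Denominator Σ(y_t−ȳ)² = 542.4150
r_1 = 276.1844 / 542.4150 = 0.509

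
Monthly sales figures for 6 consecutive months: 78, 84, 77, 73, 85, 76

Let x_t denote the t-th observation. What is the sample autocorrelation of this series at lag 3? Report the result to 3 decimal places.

0.378

Mean x̄ = (78 + 84 + 77 + 73 + 85 + 76)/6 = 78.8333
Deviations from mean: -0.8333, 5.1667, -1.8333, -5.8333, 6.1667, -2.8333
Σ(x_t−x̄)(x_{t+3}−x̄) = (4.8611) + (31.8611) + (5.1944) = 41.9167
Denominator Σ(x_t−x̄)² = 110.8333
r_3 = 41.9167 / 110.8333 = 0.378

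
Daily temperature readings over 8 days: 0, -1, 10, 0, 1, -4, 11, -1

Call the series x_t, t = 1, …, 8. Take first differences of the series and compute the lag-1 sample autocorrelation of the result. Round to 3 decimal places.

First differences Δx: -1, 11, -10, 1, -5, 15, -12
Mean of differences = -0.1429
Numerator Σ(Δx_t−Δx̄)(Δx_{t+1}−Δx̄) = -389.3061
Denominator Σ(Δx_t−Δx̄)² = 616.8571
r_1(Δx) = -389.3061 / 616.8571 = -0.631

-0.631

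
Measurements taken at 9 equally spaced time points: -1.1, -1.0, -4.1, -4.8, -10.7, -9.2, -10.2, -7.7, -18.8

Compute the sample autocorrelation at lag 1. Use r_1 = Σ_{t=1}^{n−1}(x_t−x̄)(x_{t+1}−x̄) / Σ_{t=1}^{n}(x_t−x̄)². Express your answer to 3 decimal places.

Mean x̄ = (-1.1 − 1.0 − 4.1 − 4.8 − 10.7 − 9.2 − 10.2 − 7.7 − 18.8)/9 = -7.5111
Numerator Σ_{t=1}^{8}(x_t−x̄)(x_{t+1}−x̄) = 77.1232
Denominator Σ(x_t−x̄)² = 250.2089
r_1 = 77.1232 / 250.2089 = 0.308

0.308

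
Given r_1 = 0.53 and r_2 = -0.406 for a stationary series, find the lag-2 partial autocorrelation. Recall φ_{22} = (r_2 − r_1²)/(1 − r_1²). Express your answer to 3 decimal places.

-0.955

φ_{22} = (r_2 − r_1²) / (1 − r_1²)
r_1² = (0.53)² = 0.2809
Numerator = -0.406 − 0.2809 = -0.6869; denominator = 1 − 0.2809 = 0.7191
φ_{22} = -0.6869 / 0.7191 = -0.955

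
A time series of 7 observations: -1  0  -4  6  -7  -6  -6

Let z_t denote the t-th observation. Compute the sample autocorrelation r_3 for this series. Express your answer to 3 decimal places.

Mean z̄ = (-1 + 0 − 4 + 6 − 7 − 6 − 6)/7 = -2.5714
Deviations from mean: 1.5714, 2.5714, -1.4286, 8.5714, -4.4286, -3.4286, -3.4286
Σ(z_t−z̄)(z_{t+3}−z̄) = (13.4694) + (-11.3878) + (4.8980) + (-29.3878) = -22.4082
Denominator Σ(z_t−z̄)² = 127.7143
r_3 = -22.4082 / 127.7143 = -0.175

-0.175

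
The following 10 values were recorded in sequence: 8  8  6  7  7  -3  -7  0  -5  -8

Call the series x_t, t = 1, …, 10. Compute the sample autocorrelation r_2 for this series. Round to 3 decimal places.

0.241

Mean x̄ = (8 + 8 + 6 + 7 + 7 − 3 − 7 + 0 − 5 − 8)/10 = 1.3000
Numerator Σ_{t=1}^{8}(x_t−x̄)(x_{t+2}−x̄) = 94.6200
Denominator Σ(x_t−x̄)² = 392.1000
r_2 = 94.6200 / 392.1000 = 0.241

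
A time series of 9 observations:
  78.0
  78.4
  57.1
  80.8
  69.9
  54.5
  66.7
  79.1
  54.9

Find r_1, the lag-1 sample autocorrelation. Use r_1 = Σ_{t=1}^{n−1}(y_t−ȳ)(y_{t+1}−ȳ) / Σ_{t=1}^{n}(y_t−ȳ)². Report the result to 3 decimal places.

-0.312

Mean ȳ = (78.0 + 78.4 + 57.1 + 80.8 + 69.9 + 54.5 + 66.7 + 79.1 + 54.9)/9 = 68.8222
Numerator Σ_{t=1}^{8}(y_t−ȳ)(y_{t+1}−ȳ) = -301.8094
Denominator Σ(y_t−ȳ)² = 967.0956
r_1 = -301.8094 / 967.0956 = -0.312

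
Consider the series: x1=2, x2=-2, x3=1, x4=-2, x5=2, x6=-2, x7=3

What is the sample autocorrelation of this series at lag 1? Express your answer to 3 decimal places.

Mean x̄ = (2 − 2 + 1 − 2 + 2 − 2 + 3)/7 = 0.2857
Deviations from mean: 1.7143, -2.2857, 0.7143, -2.2857, 1.7143, -2.2857, 2.7143
Σ(x_t−x̄)(x_{t+1}−x̄) = (-3.9184) + (-1.6327) + (-1.6327) + (-3.9184) + (-3.9184) + (-6.2041) = -21.2245
Denominator Σ(x_t−x̄)² = 29.4286
r_1 = -21.2245 / 29.4286 = -0.721

-0.721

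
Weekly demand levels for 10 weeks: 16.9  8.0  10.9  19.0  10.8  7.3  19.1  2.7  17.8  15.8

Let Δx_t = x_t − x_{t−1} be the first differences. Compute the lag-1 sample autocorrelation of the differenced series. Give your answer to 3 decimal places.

First differences Δx: -8.9, 2.9, 8.1, -8.2, -3.5, 11.8, -16.4, 15.1, -2.0
Mean of differences = -0.1222
Numerator Σ(Δx_t−Δx̄)(Δx_{t+1}−Δx̄) = -551.5172
Denominator Σ(Δx_t−Δx̄)² = 872.7956
r_1(Δx) = -551.5172 / 872.7956 = -0.632

-0.632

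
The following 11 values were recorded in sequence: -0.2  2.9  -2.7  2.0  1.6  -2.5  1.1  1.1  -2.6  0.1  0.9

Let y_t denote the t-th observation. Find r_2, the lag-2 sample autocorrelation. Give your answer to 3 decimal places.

-0.230

Mean ȳ = (-0.2 + 2.9 − 2.7 + 2.0 + 1.6 − 2.5 + 1.1 + 1.1 − 2.6 + 0.1 + 0.9)/11 = 0.1545
Numerator Σ_{t=1}^{9}(y_t−ȳ)(y_{t+2}−ȳ) = -8.7987
Denominator Σ(y_t−ȳ)² = 38.2873
r_2 = -8.7987 / 38.2873 = -0.230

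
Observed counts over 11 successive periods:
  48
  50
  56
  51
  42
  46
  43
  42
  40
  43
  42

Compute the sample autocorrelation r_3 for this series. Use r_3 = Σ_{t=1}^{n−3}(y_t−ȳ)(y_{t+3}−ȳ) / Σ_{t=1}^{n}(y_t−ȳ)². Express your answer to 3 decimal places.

Mean ȳ = (48 + 50 + 56 + 51 + 42 + 46 + 43 + 42 + 40 + 43 + 42)/11 = 45.7273
Numerator Σ_{t=1}^{8}(y_t−ȳ)(y_{t+3}−ȳ) = 18.1405
Denominator Σ(y_t−ȳ)² = 246.1818
r_3 = 18.1405 / 246.1818 = 0.074

0.074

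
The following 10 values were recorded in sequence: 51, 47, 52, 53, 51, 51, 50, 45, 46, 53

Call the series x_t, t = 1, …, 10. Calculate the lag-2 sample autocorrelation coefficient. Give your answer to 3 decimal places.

Mean x̄ = (51 + 47 + 52 + 53 + 51 + 51 + 50 + 45 + 46 + 53)/10 = 49.9000
Numerator Σ_{t=1}^{8}(x_t−x̄)(x_{t+2}−x̄) = -21.8200
Denominator Σ(x_t−x̄)² = 74.9000
r_2 = -21.8200 / 74.9000 = -0.291

-0.291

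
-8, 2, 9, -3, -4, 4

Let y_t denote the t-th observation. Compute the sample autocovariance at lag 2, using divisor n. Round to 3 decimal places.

-21.000

Mean ȳ = (-8 + 2 + 9 − 3 − 4 + 4)/6 = 0.0000
Σ_{t=1}^{4}(y_t−ȳ)(y_{t+2}−ȳ) = -126.0000
γ_2 = -126.0000 / 6 = -21.000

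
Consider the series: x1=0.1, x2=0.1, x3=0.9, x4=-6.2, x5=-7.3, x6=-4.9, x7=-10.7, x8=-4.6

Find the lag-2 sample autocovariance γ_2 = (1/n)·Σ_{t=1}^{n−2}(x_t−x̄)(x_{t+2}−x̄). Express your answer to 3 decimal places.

Mean x̄ = (0.1 + 0.1 + 0.9 − 6.2 − 7.3 − 4.9 − 10.7 − 4.6)/8 = -4.0750
Σ_{t=1}^{6}(x_t−x̄)(x_{t+2}−x̄) = 19.4063
γ_2 = 19.4063 / 8 = 2.426

2.426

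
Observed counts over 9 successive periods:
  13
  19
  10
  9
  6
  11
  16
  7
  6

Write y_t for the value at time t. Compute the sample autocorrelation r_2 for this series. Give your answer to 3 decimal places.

-0.390

Mean ȳ = (13 + 19 + 10 + 9 + 6 + 11 + 16 + 7 + 6)/9 = 10.7778
Σ(y_t−ȳ)(y_{t+2}−ȳ) = (-1.7284) + (-14.6173) + (3.7160) + (-0.3951) + (-24.9506) + (-0.8395) + (-24.9506) = -63.7654
Denominator Σ(y_t−ȳ)² = 163.5556
r_2 = -63.7654 / 163.5556 = -0.390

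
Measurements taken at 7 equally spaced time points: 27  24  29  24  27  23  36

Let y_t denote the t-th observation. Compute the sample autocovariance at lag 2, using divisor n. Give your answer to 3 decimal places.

Mean ȳ = (27 + 24 + 29 + 24 + 27 + 23 + 36)/7 = 27.1429
Σ_{t=1}^{5}(y_t−ȳ)(y_{t+2}−ȳ) = 21.1020
γ_2 = 21.1020 / 7 = 3.015

3.015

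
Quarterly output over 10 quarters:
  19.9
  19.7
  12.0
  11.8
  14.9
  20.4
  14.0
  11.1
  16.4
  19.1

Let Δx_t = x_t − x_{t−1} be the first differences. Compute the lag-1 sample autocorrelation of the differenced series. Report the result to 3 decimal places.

0.008

First differences Δx: -0.2, -7.7, -0.2, 3.1, 5.5, -6.4, -2.9, 5.3, 2.7
Mean of differences = -0.0889
Numerator Σ(Δx_t−Δx̄)(Δx_{t+1}−Δx̄) = 1.5088
Denominator Σ(Δx_t−Δx̄)² = 183.9089
r_1(Δx) = 1.5088 / 183.9089 = 0.008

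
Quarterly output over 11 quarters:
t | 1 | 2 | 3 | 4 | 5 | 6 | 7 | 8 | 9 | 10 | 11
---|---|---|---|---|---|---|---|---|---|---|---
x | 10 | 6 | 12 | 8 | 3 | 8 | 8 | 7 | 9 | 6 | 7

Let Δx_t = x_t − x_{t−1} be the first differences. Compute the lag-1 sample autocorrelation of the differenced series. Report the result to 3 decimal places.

First differences Δx: -4, 6, -4, -5, 5, 0, -1, 2, -3, 1
Mean of differences = -0.3000
Numerator Σ(Δx_t−Δx̄)(Δx_{t+1}−Δx̄) = -64.0900
Denominator Σ(Δx_t−Δx̄)² = 132.1000
r_1(Δx) = -64.0900 / 132.1000 = -0.485

-0.485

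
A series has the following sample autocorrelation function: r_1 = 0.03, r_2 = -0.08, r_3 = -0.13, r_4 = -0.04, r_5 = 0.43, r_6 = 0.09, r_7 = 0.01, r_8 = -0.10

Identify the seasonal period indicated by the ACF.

The largest autocorrelation is r_5 = 0.43; the remaining lags stay at or below 0.09.
The dominant spike at lag 5 indicates a seasonal period of 5.

5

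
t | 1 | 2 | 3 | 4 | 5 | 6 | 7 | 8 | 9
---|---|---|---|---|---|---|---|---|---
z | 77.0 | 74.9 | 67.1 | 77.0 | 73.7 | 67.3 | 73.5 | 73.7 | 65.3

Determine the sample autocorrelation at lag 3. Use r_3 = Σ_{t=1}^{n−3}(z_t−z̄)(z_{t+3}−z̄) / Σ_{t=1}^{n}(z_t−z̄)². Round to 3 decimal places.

Mean z̄ = (77.0 + 74.9 + 67.1 + 77.0 + 73.7 + 67.3 + 73.5 + 73.7 + 65.3)/9 = 72.1667
Σ(z_t−z̄)(z_{t+3}−z̄) = (23.3611) + (4.1911) + (24.6578) + (6.4444) + (2.3511) + (33.4178) = 94.4233
Denominator Σ(z_t−z̄)² = 157.1800
r_3 = 94.4233 / 157.1800 = 0.601

0.601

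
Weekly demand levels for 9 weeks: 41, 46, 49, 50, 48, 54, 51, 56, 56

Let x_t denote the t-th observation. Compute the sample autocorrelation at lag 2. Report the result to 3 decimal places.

Mean x̄ = (41 + 46 + 49 + 50 + 48 + 54 + 51 + 56 + 56)/9 = 50.1111
Σ(x_t−x̄)(x_{t+2}−x̄) = (10.1235) + (0.4568) + (2.3457) + (-0.4321) + (-1.8765) + (22.9012) + (5.2346) = 38.7531
Denominator Σ(x_t−x̄)² = 190.8889
r_2 = 38.7531 / 190.8889 = 0.203

0.203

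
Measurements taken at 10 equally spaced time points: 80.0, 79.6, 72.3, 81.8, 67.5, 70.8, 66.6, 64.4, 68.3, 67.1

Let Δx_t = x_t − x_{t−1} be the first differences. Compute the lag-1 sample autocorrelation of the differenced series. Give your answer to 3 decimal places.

First differences Δx: -0.4, -7.3, 9.5, -14.3, 3.3, -4.2, -2.2, 3.9, -1.2
Mean of differences = -1.4333
Numerator Σ(Δx_t−Δx̄)(Δx_{t+1}−Δx̄) = -285.6011
Denominator Σ(Δx_t−Δx̄)² = 379.7200
r_1(Δx) = -285.6011 / 379.7200 = -0.752

-0.752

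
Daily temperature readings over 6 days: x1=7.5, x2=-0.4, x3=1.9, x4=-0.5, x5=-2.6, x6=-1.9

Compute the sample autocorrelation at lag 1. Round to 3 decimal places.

Mean x̄ = (7.5 − 0.4 + 1.9 − 0.5 − 2.6 − 1.9)/6 = 0.6667
Σ(x_t−x̄)(x_{t+1}−x̄) = (-7.2889) + (-1.3156) + (-1.4389) + (3.8111) + (8.3844) = 2.1522
Denominator Σ(x_t−x̄)² = 67.9733
r_1 = 2.1522 / 67.9733 = 0.032

0.032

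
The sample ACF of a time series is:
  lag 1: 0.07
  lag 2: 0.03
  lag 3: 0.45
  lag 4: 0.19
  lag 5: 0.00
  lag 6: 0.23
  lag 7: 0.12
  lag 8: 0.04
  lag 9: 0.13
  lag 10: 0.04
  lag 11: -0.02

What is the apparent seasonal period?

3

The largest autocorrelation is r_3 = 0.45, with a weaker echo at lag 6 (0.23); the remaining lags stay at or below 0.19.
The dominant spike at lag 3 indicates a seasonal period of 3.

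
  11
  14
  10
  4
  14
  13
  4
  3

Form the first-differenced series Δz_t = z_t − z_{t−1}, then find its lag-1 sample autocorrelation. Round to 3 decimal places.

First differences Δz: 3, -4, -6, 10, -1, -9, -1
Mean of differences = -1.1429
Numerator Σ(Δz_t−Δz̄)(Δz_{t+1}−Δz̄) = -52.7347
Denominator Σ(Δz_t−Δz̄)² = 234.8571
r_1(Δz) = -52.7347 / 234.8571 = -0.225

-0.225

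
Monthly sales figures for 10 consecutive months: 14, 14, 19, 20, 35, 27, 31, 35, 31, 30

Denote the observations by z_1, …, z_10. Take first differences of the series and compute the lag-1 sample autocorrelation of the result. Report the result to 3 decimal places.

-0.481

First differences Δz: 0, 5, 1, 15, -8, 4, 4, -4, -1
Mean of differences = 1.7778
Numerator Σ(Δz_t−Δz̄)(Δz_{t+1}−Δz̄) = -161.3827
Denominator Σ(Δz_t−Δz̄)² = 335.5556
r_1(Δz) = -161.3827 / 335.5556 = -0.481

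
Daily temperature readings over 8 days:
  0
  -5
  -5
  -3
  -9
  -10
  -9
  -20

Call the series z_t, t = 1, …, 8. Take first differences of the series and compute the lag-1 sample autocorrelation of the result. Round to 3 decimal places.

-0.287

First differences Δz: -5, 0, 2, -6, -1, 1, -11
Mean of differences = -2.8571
Numerator Σ(Δz_t−Δz̄)(Δz_{t+1}−Δz̄) = -37.5918
Denominator Σ(Δz_t−Δz̄)² = 130.8571
r_1(Δz) = -37.5918 / 130.8571 = -0.287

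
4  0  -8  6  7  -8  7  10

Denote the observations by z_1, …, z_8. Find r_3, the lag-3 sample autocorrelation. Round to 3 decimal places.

0.461

Mean z̄ = (4 + 0 − 8 + 6 + 7 − 8 + 7 + 10)/8 = 2.2500
Numerator Σ_{t=1}^{5}(z_t−z̄)(z_{t+3}−z̄) = 155.5625
Denominator Σ(z_t−z̄)² = 337.5000
r_3 = 155.5625 / 337.5000 = 0.461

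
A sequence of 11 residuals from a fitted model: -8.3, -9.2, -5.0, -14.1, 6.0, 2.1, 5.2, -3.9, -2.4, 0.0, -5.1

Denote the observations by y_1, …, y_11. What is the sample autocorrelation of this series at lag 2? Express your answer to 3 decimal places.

0.200

Mean ȳ = (-8.3 − 9.2 − 5.0 − 14.1 + 6.0 + 2.1 + 5.2 − 3.9 − 2.4 + 0.0 − 5.1)/11 = -3.1545
Numerator Σ_{t=1}^{9}(y_t−ȳ)(y_{t+2}−ȳ) = 76.3077
Denominator Σ(y_t−ȳ)² = 382.3073
r_2 = 76.3077 / 382.3073 = 0.200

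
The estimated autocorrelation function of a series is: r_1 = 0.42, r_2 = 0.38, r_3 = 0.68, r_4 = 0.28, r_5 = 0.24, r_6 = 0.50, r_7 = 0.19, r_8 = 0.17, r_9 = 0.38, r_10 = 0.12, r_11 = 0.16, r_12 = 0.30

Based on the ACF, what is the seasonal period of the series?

The largest autocorrelation is r_3 = 0.68, with a weaker echo at lag 6 (0.50); the remaining lags stay at or below 0.42. The elevated value at lag 1 (0.42), dropping to 0.38 at lag 2, reflects decaying short-term dependence rather than seasonality.
The dominant spike at lag 3 indicates a seasonal period of 3.

3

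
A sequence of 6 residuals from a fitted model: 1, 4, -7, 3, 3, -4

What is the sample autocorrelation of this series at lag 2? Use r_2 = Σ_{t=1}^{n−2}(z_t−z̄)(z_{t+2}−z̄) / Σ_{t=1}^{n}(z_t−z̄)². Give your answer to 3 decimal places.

-0.280

Mean z̄ = (1 + 4 − 7 + 3 + 3 − 4)/6 = 0.0000
Deviations from mean: 1.0000, 4.0000, -7.0000, 3.0000, 3.0000, -4.0000
Σ(z_t−z̄)(z_{t+2}−z̄) = (-7.0000) + (12.0000) + (-21.0000) + (-12.0000) = -28.0000
Denominator Σ(z_t−z̄)² = 100.0000
r_2 = -28.0000 / 100.0000 = -0.280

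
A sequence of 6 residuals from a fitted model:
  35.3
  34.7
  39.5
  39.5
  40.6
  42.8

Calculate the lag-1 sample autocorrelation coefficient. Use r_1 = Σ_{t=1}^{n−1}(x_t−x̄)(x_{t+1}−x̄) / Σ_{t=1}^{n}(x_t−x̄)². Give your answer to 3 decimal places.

0.413

Mean x̄ = (35.3 + 34.7 + 39.5 + 39.5 + 40.6 + 42.8)/6 = 38.7333
Deviations from mean: -3.4333, -4.0333, 0.7667, 0.7667, 1.8667, 4.0667
Σ(x_t−x̄)(x_{t+1}−x̄) = (13.8478) + (-3.0922) + (0.5878) + (1.4311) + (7.5911) = 20.3656
Denominator Σ(x_t−x̄)² = 49.2533
r_1 = 20.3656 / 49.2533 = 0.413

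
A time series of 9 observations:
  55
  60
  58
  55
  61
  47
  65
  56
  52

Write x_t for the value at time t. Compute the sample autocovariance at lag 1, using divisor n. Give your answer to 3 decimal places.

Mean x̄ = (55 + 60 + 58 + 55 + 61 + 47 + 65 + 56 + 52)/9 = 56.5556
Σ_{t=1}^{8}(x_t−x̄)(x_{t+1}−x̄) = -134.8642
γ_1 = -134.8642 / 9 = -14.985

-14.985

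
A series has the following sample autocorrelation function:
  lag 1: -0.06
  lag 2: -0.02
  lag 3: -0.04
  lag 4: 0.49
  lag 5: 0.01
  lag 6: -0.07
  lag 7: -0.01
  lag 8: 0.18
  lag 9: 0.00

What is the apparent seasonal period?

The largest autocorrelation is r_4 = 0.49, with a weaker echo at lag 8 (0.18); the remaining lags stay at or below 0.01.
The dominant spike at lag 4 indicates a seasonal period of 4.

4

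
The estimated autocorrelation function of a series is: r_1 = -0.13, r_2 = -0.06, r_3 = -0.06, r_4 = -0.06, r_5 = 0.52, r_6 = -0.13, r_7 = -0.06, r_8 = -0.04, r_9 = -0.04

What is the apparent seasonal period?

The largest autocorrelation is r_5 = 0.52; the remaining lags stay at or below -0.04.
The dominant spike at lag 5 indicates a seasonal period of 5.

5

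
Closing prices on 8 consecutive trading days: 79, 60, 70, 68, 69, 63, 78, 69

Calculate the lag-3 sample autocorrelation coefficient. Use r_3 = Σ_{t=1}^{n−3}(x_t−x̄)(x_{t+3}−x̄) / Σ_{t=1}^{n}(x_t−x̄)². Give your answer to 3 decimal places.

Mean x̄ = (79 + 60 + 70 + 68 + 69 + 63 + 78 + 69)/8 = 69.5000
Deviations from mean: 9.5000, -9.5000, 0.5000, -1.5000, -0.5000, -6.5000, 8.5000, -0.5000
Σ(x_t−x̄)(x_{t+3}−x̄) = (-14.2500) + (4.7500) + (-3.2500) + (-12.7500) + (0.2500) = -25.2500
Denominator Σ(x_t−x̄)² = 298.0000
r_3 = -25.2500 / 298.0000 = -0.085

-0.085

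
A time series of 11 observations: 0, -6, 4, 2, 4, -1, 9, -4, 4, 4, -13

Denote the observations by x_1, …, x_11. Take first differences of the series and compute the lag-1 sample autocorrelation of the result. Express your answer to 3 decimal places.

First differences Δx: -6, 10, -2, 2, -5, 10, -13, 8, 0, -17
Mean of differences = -1.3000
Numerator Σ(Δx_t−Δx̄)(Δx_{t+1}−Δx̄) = -366.6900
Denominator Σ(Δx_t−Δx̄)² = 774.1000
r_1(Δx) = -366.6900 / 774.1000 = -0.474

-0.474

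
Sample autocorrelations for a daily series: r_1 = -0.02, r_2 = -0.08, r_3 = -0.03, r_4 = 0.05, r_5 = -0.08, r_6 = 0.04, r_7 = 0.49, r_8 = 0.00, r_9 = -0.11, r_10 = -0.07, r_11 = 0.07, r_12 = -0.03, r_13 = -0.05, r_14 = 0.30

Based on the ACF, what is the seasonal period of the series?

7

The largest autocorrelation is r_7 = 0.49, with a weaker echo at lag 14 (0.30); the remaining lags stay at or below 0.07.
The dominant spike at lag 7 indicates a seasonal period of 7.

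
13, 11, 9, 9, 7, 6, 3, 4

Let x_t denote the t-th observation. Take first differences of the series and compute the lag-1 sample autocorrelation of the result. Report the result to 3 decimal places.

First differences Δx: -2, -2, 0, -2, -1, -3, 1
Mean of differences = -1.2857
Numerator Σ(Δx_t−Δx̄)(Δx_{t+1}−Δx̄) = -5.9388
Denominator Σ(Δx_t−Δx̄)² = 11.4286
r_1(Δx) = -5.9388 / 11.4286 = -0.520

-0.520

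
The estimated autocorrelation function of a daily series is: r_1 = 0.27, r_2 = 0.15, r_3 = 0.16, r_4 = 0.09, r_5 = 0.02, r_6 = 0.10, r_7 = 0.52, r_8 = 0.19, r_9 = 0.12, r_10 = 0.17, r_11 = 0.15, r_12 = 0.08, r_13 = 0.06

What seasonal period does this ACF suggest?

7

The largest autocorrelation is r_7 = 0.52; the remaining lags stay at or below 0.27. The elevated value at lag 1 (0.27), dropping to 0.15 at lag 2, reflects decaying short-term dependence rather than seasonality.
The dominant spike at lag 7 indicates a seasonal period of 7.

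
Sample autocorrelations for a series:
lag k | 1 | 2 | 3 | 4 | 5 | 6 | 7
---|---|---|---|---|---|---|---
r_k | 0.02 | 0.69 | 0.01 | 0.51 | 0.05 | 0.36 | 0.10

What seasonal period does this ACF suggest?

2

The largest autocorrelation is r_2 = 0.69, with weaker echoes at lags 4 (0.51) and 6 (0.36); the remaining lags stay at or below 0.10.
The dominant spike at lag 2 indicates a seasonal period of 2.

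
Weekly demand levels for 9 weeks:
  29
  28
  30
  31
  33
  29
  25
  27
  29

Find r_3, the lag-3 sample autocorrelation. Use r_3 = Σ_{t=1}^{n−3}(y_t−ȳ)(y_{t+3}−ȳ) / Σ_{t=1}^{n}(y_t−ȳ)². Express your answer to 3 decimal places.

-0.476

Mean ȳ = (29 + 28 + 30 + 31 + 33 + 29 + 25 + 27 + 29)/9 = 29.0000
Σ(y_t−ȳ)(y_{t+3}−ȳ) = (0.0000) + (-4.0000) + (0.0000) + (-8.0000) + (-8.0000) + (0.0000) = -20.0000
Denominator Σ(y_t−ȳ)² = 42.0000
r_3 = -20.0000 / 42.0000 = -0.476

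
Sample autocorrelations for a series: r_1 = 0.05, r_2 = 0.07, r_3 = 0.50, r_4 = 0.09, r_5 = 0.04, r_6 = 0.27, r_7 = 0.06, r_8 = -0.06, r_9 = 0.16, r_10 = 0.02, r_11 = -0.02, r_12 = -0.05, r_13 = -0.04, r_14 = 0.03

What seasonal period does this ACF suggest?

3

The largest autocorrelation is r_3 = 0.50, with weaker echoes at lags 6 (0.27) and 9 (0.16); the remaining lags stay at or below 0.09.
The dominant spike at lag 3 indicates a seasonal period of 3.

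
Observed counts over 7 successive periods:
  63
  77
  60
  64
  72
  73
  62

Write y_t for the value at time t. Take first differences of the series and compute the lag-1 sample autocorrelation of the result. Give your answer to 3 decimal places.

First differences Δy: 14, -17, 4, 8, 1, -11
Mean of differences = -0.1667
Numerator Σ(Δy_t−Δȳ)(Δy_{t+1}−Δȳ) = -277.6944
Denominator Σ(Δy_t−Δȳ)² = 686.8333
r_1(Δy) = -277.6944 / 686.8333 = -0.404

-0.404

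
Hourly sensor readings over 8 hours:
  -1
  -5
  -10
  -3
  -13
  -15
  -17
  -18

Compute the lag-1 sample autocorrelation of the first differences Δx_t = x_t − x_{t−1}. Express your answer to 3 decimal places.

-0.596

First differences Δx: -4, -5, 7, -10, -2, -2, -1
Mean of differences = -2.4286
Numerator Σ(Δx_t−Δx̄)(Δx_{t+1}−Δx̄) = -94.0408
Denominator Σ(Δx_t−Δx̄)² = 157.7143
r_1(Δx) = -94.0408 / 157.7143 = -0.596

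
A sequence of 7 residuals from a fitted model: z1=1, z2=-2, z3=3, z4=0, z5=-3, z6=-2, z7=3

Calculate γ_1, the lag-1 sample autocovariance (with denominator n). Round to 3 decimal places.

-1.143

Mean z̄ = (1 − 2 + 3 + 0 − 3 − 2 + 3)/7 = 0.0000
Σ_{t=1}^{6}(z_t−z̄)(z_{t+1}−z̄) = -8.0000
γ_1 = -8.0000 / 7 = -1.143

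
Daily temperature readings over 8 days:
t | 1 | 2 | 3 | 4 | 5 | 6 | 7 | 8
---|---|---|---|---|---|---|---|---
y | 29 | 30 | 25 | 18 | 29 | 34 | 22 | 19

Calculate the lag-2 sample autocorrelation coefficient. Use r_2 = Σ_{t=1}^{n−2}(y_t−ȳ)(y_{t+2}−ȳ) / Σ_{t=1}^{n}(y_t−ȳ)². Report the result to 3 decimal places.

Mean ȳ = (29 + 30 + 25 + 18 + 29 + 34 + 22 + 19)/8 = 25.7500
Deviations from mean: 3.2500, 4.2500, -0.7500, -7.7500, 3.2500, 8.2500, -3.7500, -6.7500
Σ(y_t−ȳ)(y_{t+2}−ȳ) = (-2.4375) + (-32.9375) + (-2.4375) + (-63.9375) + (-12.1875) + (-55.6875) = -169.6250
Denominator Σ(y_t−ȳ)² = 227.5000
r_2 = -169.6250 / 227.5000 = -0.746

-0.746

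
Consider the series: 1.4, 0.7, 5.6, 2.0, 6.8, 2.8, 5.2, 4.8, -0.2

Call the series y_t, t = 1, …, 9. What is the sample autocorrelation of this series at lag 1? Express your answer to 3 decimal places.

Mean ȳ = (1.4 + 0.7 + 5.6 + 2.0 + 6.8 + 2.8 + 5.2 + 4.8 − 0.2)/9 = 3.2333
Numerator Σ_{t=1}^{8}(y_t−ȳ)(y_{t+1}−ȳ) = -13.3644
Denominator Σ(y_t−ȳ)² = 47.9200
r_1 = -13.3644 / 47.9200 = -0.279

-0.279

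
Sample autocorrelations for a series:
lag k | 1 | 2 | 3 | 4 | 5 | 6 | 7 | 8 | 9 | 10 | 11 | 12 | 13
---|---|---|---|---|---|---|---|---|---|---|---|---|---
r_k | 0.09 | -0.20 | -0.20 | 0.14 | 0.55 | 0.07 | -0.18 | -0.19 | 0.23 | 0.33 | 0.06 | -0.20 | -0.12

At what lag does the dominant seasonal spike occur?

The largest autocorrelation is r_5 = 0.55, with a weaker echo at lag 10 (0.33); the remaining lags stay at or below 0.23.
The dominant spike at lag 5 indicates a seasonal period of 5.

5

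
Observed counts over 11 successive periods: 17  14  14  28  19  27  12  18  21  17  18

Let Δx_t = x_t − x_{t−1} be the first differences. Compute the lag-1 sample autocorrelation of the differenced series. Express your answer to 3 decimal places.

-0.638

First differences Δx: -3, 0, 14, -9, 8, -15, 6, 3, -4, 1
Mean of differences = 0.1000
Numerator Σ(Δx_t−Δx̄)(Δx_{t+1}−Δx̄) = -406.3100
Denominator Σ(Δx_t−Δx̄)² = 636.9000
r_1(Δx) = -406.3100 / 636.9000 = -0.638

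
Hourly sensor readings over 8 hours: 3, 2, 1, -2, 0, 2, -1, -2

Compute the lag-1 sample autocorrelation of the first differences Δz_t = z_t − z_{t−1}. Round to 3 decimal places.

First differences Δz: -1, -1, -3, 2, 2, -3, -1
Mean of differences = -0.7143
Numerator Σ(Δz_t−Δz̄)(Δz_{t+1}−Δz̄) = -3.6531
Denominator Σ(Δz_t−Δz̄)² = 25.4286
r_1(Δz) = -3.6531 / 25.4286 = -0.144

-0.144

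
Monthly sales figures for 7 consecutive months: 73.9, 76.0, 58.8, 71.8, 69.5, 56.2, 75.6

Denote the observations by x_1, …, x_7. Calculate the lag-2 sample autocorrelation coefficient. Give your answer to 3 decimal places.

Mean x̄ = (73.9 + 76.0 + 58.8 + 71.8 + 69.5 + 56.2 + 75.6)/7 = 68.8286
Deviations from mean: 5.0714, 7.1714, -10.0286, 2.9714, 0.6714, -12.6286, 6.7714
Numerator Σ_{t=1}^{5}(x_t−x̄)(x_{t+2}−x̄) = -69.2616
Denominator Σ(x_t−x̄)² = 392.3343
r_2 = -69.2616 / 392.3343 = -0.177

-0.177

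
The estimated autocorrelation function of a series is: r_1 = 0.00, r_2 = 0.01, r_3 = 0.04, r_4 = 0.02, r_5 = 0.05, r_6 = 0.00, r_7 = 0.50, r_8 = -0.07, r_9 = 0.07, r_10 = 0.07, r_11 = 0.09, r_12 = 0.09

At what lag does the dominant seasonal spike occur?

The largest autocorrelation is r_7 = 0.50; the remaining lags stay at or below 0.09.
The dominant spike at lag 7 indicates a seasonal period of 7.

7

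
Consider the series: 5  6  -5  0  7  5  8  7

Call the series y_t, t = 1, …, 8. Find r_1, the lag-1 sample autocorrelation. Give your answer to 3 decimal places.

Mean ȳ = (5 + 6 − 5 + 0 + 7 + 5 + 8 + 7)/8 = 4.1250
Deviations from mean: 0.8750, 1.8750, -9.1250, -4.1250, 2.8750, 0.8750, 3.8750, 2.8750
Σ(y_t−ȳ)(y_{t+1}−ȳ) = (1.6406) + (-17.1094) + (37.6406) + (-11.8594) + (2.5156) + (3.3906) + (11.1406) = 27.3594
Denominator Σ(y_t−ȳ)² = 136.8750
r_1 = 27.3594 / 136.8750 = 0.200

0.200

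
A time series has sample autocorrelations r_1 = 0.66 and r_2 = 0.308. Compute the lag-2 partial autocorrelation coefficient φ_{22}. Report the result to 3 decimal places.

φ_{22} = (r_2 − r_1²) / (1 − r_1²)
r_1² = (0.66)² = 0.4356
Numerator = 0.308 − 0.4356 = -0.1276; denominator = 1 − 0.4356 = 0.5644
φ_{22} = -0.1276 / 0.5644 = -0.226

-0.226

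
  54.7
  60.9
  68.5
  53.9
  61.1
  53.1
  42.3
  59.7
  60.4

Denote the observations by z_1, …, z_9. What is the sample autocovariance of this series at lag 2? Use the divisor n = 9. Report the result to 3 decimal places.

-11.007

Mean z̄ = (54.7 + 60.9 + 68.5 + 53.9 + 61.1 + 53.1 + 42.3 + 59.7 + 60.4)/9 = 57.1778
Σ_{t=1}^{7}(z_t−z̄)(z_{t+2}−z̄) = -99.0588
γ_2 = -99.0588 / 9 = -11.007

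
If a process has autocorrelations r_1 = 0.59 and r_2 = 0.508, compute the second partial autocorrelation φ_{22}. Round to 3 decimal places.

φ_{22} = (r_2 − r_1²) / (1 − r_1²)
r_1² = (0.59)² = 0.3481
Numerator = 0.508 − 0.3481 = 0.1599; denominator = 1 − 0.3481 = 0.6519
φ_{22} = 0.1599 / 0.6519 = 0.245

0.245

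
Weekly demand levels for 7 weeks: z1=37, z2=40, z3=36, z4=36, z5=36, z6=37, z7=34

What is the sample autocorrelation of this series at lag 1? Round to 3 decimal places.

Mean z̄ = (37 + 40 + 36 + 36 + 36 + 37 + 34)/7 = 36.5714
Numerator Σ_{t=1}^{6}(z_t−z̄)(z_{t+1}−z̄) = -1.1837
Denominator Σ(z_t−z̄)² = 19.7143
r_1 = -1.1837 / 19.7143 = -0.060

-0.060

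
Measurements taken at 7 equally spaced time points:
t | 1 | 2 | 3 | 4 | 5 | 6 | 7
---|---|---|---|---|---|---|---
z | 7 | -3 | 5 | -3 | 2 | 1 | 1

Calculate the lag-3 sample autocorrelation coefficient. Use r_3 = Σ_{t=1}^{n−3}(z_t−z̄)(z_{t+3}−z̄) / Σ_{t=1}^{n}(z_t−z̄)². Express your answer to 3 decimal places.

-0.321

Mean z̄ = (7 − 3 + 5 − 3 + 2 + 1 + 1)/7 = 1.4286
Deviations from mean: 5.5714, -4.4286, 3.5714, -4.4286, 0.5714, -0.4286, -0.4286
Numerator Σ_{t=1}^{4}(z_t−z̄)(z_{t+3}−z̄) = -26.8367
Denominator Σ(z_t−z̄)² = 83.7143
r_3 = -26.8367 / 83.7143 = -0.321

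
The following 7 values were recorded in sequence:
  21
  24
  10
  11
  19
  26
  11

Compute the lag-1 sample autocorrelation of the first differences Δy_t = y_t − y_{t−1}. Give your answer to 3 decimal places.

-0.183

First differences Δy: 3, -14, 1, 8, 7, -15
Mean of differences = -1.6667
Numerator Σ(Δy_t−Δȳ)(Δy_{t+1}−Δȳ) = -96.4444
Denominator Σ(Δy_t−Δȳ)² = 527.3333
r_1(Δy) = -96.4444 / 527.3333 = -0.183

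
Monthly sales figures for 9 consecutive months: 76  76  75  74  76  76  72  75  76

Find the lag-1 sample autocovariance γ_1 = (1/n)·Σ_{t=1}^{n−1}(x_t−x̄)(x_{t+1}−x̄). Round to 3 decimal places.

-0.211

Mean x̄ = (76 + 76 + 75 + 74 + 76 + 76 + 72 + 75 + 76)/9 = 75.1111
Σ_{t=1}^{8}(x_t−x̄)(x_{t+1}−x̄) = -1.9012
γ_1 = -1.9012 / 9 = -0.211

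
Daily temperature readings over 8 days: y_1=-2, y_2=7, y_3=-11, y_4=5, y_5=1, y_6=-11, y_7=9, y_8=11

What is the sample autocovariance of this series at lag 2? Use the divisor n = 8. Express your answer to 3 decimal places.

Mean ȳ = (-2 + 7 − 11 + 5 + 1 − 11 + 9 + 11)/8 = 1.1250
Deviations: -3.1250, 5.8750, -12.1250, 3.8750, -0.1250, -12.1250, 7.8750, 9.8750
Σ_{t=1}^{6}(y_t−ȳ)(y_{t+2}−ȳ) = -105.5313
γ_2 = -105.5313 / 8 = -13.191

-13.191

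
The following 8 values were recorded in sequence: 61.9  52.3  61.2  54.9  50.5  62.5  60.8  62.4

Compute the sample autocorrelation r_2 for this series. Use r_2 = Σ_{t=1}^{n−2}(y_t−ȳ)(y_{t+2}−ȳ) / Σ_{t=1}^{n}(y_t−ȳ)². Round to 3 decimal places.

Mean ȳ = (61.9 + 52.3 + 61.2 + 54.9 + 50.5 + 62.5 + 60.8 + 62.4)/8 = 58.3125
Deviations from mean: 3.5875, -6.0125, 2.8875, -3.4125, -7.8125, 4.1875, 2.4875, 4.0875
Σ(y_t−ȳ)(y_{t+2}−ȳ) = (10.3589) + (20.5177) + (-22.5586) + (-14.2898) + (-19.4336) + (17.1164) = -8.2891
Denominator Σ(y_t−ȳ)² = 170.4688
r_2 = -8.2891 / 170.4688 = -0.049

-0.049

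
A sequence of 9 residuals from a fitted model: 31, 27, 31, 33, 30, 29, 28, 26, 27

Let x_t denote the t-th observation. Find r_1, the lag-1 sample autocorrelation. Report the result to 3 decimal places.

Mean x̄ = (31 + 27 + 31 + 33 + 30 + 29 + 28 + 26 + 27)/9 = 29.1111
Numerator Σ_{t=1}^{8}(x_t−x̄)(x_{t+1}−x̄) = 12.8765
Denominator Σ(x_t−x̄)² = 42.8889
r_1 = 12.8765 / 42.8889 = 0.300

0.300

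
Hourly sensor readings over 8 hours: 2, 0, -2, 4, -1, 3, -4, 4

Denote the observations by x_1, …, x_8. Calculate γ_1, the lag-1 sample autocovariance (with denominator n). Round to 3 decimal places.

Mean x̄ = (2 + 0 − 2 + 4 − 1 + 3 − 4 + 4)/8 = 0.7500
Σ_{t=1}^{7}(x_t−x̄)(x_{t+1}−x̄) = -43.5625
γ_1 = -43.5625 / 8 = -5.445

-5.445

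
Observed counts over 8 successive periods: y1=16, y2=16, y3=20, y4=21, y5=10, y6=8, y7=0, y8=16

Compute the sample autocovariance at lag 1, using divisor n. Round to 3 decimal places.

Mean ȳ = (16 + 16 + 20 + 21 + 10 + 8 + 0 + 16)/8 = 13.3750
Deviations: 2.6250, 2.6250, 6.6250, 7.6250, -3.3750, -5.3750, -13.3750, 2.6250
Σ_{t=1}^{7}(y_t−ȳ)(y_{t+1}−ȳ) = 103.9844
γ_1 = 103.9844 / 8 = 12.998

12.998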